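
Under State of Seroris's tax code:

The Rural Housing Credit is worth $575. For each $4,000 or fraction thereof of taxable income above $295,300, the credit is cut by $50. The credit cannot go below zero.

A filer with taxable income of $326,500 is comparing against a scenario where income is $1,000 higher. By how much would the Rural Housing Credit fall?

At $326,500 — income exceeds $295,300 by $31,200, which is 8 full-or-partial $4,000 increments; reduction = 8 × $50 = $400, leaving $175.
At $327,500 — income exceeds $295,300 by $32,200, which is 9 full-or-partial $4,000 increments; reduction = 9 × $50 = $450, leaving $125.
Lost: $175 − $125 = $50.

$50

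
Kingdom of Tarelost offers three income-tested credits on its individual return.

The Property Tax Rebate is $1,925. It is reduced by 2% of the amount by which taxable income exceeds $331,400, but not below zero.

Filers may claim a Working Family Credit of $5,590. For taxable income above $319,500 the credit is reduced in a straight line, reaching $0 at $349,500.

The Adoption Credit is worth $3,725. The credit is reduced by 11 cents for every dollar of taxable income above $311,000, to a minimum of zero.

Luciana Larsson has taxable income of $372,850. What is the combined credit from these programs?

Property Tax Rebate: 2% of the $41,450 excess over $331,400 is $829; credit = $1,925 − $829 = $1,096.
Working Family Credit: $372,850 is at or above $349,500, so the credit is $0.
Adoption Credit: 11% of the $61,850 excess over $311,000 is $6,803.50 ≥ base, so the credit is $0.
Total: $1,096 + $0 + $0 = $1,096.

$1,096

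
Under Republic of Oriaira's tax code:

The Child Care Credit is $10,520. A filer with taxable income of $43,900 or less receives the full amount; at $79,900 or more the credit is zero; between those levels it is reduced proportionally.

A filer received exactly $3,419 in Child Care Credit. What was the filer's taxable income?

$68,200

$3,419 is 3,419/10,520 of the full $10,520, so 7,101/10,520 of the $36,000 range has been used: income = $43,900 + $36,000 × 7,101/10,520 = $68,200.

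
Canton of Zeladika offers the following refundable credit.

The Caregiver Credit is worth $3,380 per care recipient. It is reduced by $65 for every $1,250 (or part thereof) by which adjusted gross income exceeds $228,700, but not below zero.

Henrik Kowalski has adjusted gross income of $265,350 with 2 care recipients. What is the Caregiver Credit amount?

$4,810

Caregiver Credit: base = 2 × $3,380 = $6,760. income exceeds $228,700 by $36,650, which is 30 full-or-partial $1,250 increments; reduction = 30 × $65 = $1,950, leaving $4,810.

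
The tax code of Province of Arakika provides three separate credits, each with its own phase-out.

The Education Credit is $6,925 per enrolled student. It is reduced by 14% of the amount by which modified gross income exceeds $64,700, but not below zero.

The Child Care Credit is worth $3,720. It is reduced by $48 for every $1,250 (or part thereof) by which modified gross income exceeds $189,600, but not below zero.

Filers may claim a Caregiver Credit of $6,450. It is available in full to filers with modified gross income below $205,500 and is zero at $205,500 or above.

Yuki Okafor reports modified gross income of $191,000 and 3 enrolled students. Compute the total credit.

$13,167

Education Credit: base = 3 × $6,925 = $20,775. 14% of the $126,300 excess over $64,700 is $17,682; credit = $20,775 − $17,682 = $3,093.
Child Care Credit: income exceeds $189,600 by $1,400, which is 2 full-or-partial $1,250 increments; reduction = 2 × $48 = $96, leaving $3,624.
Caregiver Credit: $191,000 is below the $205,500 cutoff, so the full $6,450 applies.
Total: $3,093 + $3,624 + $6,450 = $13,167.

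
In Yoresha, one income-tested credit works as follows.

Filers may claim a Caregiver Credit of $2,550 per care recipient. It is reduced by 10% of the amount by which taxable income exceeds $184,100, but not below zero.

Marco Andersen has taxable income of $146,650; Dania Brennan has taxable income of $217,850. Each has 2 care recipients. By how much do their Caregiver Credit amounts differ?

Marco ($146,650): Caregiver Credit: base = 2 × $2,550 = $5,100. $146,650 is at or below the $184,100 threshold, so the full $5,100 applies.
Dania ($217,850): Caregiver Credit: base = 2 × $2,550 = $5,100. 10% of the $33,750 excess over $184,100 is $3,375; credit = $5,100 − $3,375 = $1,725.
Difference: |$5,100 − $1,725| = $3,375.

$3,375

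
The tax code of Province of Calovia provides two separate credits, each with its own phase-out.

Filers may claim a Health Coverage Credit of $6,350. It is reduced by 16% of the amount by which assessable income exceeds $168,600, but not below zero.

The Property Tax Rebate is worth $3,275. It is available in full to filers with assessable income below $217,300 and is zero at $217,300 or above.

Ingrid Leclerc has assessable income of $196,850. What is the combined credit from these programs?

Health Coverage Credit: 16% of the $28,250 excess over $168,600 is $4,520; credit = $6,350 − $4,520 = $1,830.
Property Tax Rebate: $196,850 is below the $217,300 cutoff, so the full $3,275 applies.
Total: $1,830 + $3,275 = $5,105.

$5,105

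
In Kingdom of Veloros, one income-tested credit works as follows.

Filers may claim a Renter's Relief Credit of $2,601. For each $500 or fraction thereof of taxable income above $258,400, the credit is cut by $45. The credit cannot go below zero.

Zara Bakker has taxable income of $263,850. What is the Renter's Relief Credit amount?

Renter's Relief Credit: income exceeds $258,400 by $5,450, which is 11 full-or-partial $500 increments; reduction = 11 × $45 = $495, leaving $2,106.

$2,106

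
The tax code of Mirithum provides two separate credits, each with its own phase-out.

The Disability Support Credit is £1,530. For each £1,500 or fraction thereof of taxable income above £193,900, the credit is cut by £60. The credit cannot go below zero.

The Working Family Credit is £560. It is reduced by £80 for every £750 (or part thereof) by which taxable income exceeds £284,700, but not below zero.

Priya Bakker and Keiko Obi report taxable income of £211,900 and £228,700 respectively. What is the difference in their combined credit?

£720

Priya (£211,900): Disability Support Credit: income exceeds £193,900 by £18,000, which is 12 full-or-partial £1,500 increments; reduction = 12 × £60 = £720, leaving £810. Working Family Credit: £211,900 is at or below the £284,700 threshold, so the full £560 applies. total £810 + £560 = £1,370
Keiko (£228,700): Disability Support Credit: income exceeds £193,900 by £34,800, which is 24 full-or-partial £1,500 increments; reduction = 24 × £60 = £1,440, leaving £90. Working Family Credit: £228,700 is at or below the £284,700 threshold, so the full £560 applies. total £90 + £560 = £650
Difference: |£1,370 − £650| = £720.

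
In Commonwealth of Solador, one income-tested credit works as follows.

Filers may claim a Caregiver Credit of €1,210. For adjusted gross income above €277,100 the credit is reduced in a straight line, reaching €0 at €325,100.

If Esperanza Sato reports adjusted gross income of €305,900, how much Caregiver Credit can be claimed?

Caregiver Credit: €305,900 is €28,800 into a €48,000 phase-out range, leaving 19,200/48,000 of the credit: €1,210 × 19,200/48,000 = €484.

€484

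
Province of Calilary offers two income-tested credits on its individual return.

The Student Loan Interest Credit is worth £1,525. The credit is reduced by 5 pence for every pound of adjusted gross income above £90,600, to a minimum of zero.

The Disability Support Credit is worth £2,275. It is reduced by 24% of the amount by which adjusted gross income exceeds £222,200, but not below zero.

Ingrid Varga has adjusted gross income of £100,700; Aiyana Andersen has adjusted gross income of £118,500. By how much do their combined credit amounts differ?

Ingrid (£100,700): Student Loan Interest Credit: 5% of the £10,100 excess over £90,600 is £505; credit = £1,525 − £505 = £1,020. Disability Support Credit: £100,700 is at or below the £222,200 threshold, so the full £2,275 applies. total £1,020 + £2,275 = £3,295
Aiyana (£118,500): Student Loan Interest Credit: 5% of the £27,900 excess over £90,600 is £1,395; credit = £1,525 − £1,395 = £130. Disability Support Credit: £118,500 is at or below the £222,200 threshold, so the full £2,275 applies. total £130 + £2,275 = £2,405
Difference: |£3,295 − £2,405| = £890.

£890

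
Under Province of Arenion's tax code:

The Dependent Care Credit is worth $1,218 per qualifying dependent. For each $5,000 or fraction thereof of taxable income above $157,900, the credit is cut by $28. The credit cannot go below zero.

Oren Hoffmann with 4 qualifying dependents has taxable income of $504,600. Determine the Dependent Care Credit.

$2,912

Dependent Care Credit: base = 4 × $1,218 = $4,872. income exceeds $157,900 by $346,700, which is 70 full-or-partial $5,000 increments; reduction = 70 × $28 = $1,960, leaving $2,912.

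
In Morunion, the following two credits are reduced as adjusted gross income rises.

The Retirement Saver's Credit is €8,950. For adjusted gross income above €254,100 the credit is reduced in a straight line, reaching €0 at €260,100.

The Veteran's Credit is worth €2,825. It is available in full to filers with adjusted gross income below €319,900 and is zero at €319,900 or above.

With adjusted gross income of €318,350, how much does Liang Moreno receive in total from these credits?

Retirement Saver's Credit: €318,350 is at or above €260,100, so the credit is €0.
Veteran's Credit: €318,350 is below the €319,900 cutoff, so the full €2,825 applies.
Total: €0 + €2,825 = €2,825.

€2,825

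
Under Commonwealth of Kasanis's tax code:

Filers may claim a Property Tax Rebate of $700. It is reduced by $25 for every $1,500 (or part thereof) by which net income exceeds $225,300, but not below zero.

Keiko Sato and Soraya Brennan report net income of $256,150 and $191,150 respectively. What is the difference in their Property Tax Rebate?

Keiko ($256,150): Property Tax Rebate: income exceeds $225,300 by $30,850, which is 21 full-or-partial $1,500 increments; reduction = 21 × $25 = $525, leaving $175.
Soraya ($191,150): Property Tax Rebate: $191,150 is at or below the $225,300 threshold, so the full $700 applies.
Difference: |$175 − $700| = $525.

$525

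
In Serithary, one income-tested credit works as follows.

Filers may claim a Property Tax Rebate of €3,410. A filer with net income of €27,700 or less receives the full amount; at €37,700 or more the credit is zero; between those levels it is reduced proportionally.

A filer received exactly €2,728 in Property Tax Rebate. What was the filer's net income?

€29,700

€2,728 is 2,728/3,410 of the full €3,410, so 682/3,410 of the €10,000 range has been used: income = €27,700 + €10,000 × 682/3,410 = €29,700.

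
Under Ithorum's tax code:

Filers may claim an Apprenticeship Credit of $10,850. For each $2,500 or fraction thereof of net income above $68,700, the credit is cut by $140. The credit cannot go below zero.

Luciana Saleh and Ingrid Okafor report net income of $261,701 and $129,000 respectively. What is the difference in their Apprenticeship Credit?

$7,350

Luciana ($261,701): Apprenticeship Credit: income exceeds $68,700 by $193,001 → 78 increments × $140 = $10,920 ≥ base, so the credit is $0.
Ingrid ($129,000): Apprenticeship Credit: income exceeds $68,700 by $60,300, which is 25 full-or-partial $2,500 increments; reduction = 25 × $140 = $3,500, leaving $7,350.
Difference: |$0 − $7,350| = $7,350.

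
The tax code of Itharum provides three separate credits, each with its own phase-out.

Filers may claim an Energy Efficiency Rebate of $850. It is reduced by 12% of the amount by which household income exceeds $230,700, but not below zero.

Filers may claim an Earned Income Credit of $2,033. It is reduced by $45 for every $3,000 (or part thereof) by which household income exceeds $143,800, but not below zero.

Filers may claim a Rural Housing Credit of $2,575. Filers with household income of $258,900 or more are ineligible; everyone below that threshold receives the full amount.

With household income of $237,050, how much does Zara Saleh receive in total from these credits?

Energy Efficiency Rebate: 12% of the $6,350 excess over $230,700 is $762; credit = $850 − $762 = $88.
Earned Income Credit: income exceeds $143,800 by $93,250, which is 32 full-or-partial $3,000 increments; reduction = 32 × $45 = $1,440, leaving $593.
Rural Housing Credit: $237,050 is below the $258,900 cutoff, so the full $2,575 applies.
Total: $88 + $593 + $2,575 = $3,256.

$3,256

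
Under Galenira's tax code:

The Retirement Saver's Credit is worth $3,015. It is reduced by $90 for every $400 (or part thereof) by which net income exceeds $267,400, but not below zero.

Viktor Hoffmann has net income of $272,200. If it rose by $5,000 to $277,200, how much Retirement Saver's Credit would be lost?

$1,170

At $272,200 — income exceeds $267,400 by $4,800, which is 12 full-or-partial $400 increments; reduction = 12 × $90 = $1,080, leaving $1,935.
At $277,200 — income exceeds $267,400 by $9,800, which is 25 full-or-partial $400 increments; reduction = 25 × $90 = $2,250, leaving $765.
Lost: $1,935 − $765 = $1,170.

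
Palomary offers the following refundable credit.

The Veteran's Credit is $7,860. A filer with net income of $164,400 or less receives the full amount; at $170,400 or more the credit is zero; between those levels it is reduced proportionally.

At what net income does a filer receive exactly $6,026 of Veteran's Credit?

$6,026 is 6,026/7,860 of the full $7,860, so 1,834/7,860 of the $6,000 range has been used: income = $164,400 + $6,000 × 1,834/7,860 = $165,800.

$165,800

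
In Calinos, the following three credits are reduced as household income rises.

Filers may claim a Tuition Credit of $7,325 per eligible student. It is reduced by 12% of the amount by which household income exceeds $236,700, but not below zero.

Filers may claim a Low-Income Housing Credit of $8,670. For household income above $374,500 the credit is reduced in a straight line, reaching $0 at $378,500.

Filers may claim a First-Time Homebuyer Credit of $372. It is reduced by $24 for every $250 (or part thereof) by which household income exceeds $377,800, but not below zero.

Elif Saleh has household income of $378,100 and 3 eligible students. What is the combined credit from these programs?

Tuition Credit: base = 3 × $7,325 = $21,975. 12% of the $141,400 excess over $236,700 is $16,968; credit = $21,975 − $16,968 = $5,007.
Low-Income Housing Credit: $378,100 is $3,600 into a $4,000 phase-out range, leaving 400/4,000 of the credit: $8,670 × 400/4,000 = $867.
First-Time Homebuyer Credit: income exceeds $377,800 by $300, which is 2 full-or-partial $250 increments; reduction = 2 × $24 = $48, leaving $324.
Total: $5,007 + $867 + $324 = $6,198.

$6,198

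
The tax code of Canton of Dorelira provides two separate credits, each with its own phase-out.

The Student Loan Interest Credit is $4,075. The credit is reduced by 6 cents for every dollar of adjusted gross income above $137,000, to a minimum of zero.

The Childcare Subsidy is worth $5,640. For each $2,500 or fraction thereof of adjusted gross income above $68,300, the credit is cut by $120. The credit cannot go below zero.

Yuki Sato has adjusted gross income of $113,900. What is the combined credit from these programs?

Student Loan Interest Credit: $113,900 is at or below the $137,000 threshold, so the full $4,075 applies.
Childcare Subsidy: income exceeds $68,300 by $45,600, which is 19 full-or-partial $2,500 increments; reduction = 19 × $120 = $2,280, leaving $3,360.
Total: $4,075 + $3,360 = $7,435.

$7,435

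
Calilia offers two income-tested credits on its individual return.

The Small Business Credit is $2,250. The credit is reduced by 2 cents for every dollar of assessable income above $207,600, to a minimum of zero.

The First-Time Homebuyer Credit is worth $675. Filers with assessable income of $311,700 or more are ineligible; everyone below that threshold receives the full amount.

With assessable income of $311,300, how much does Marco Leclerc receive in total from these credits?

Small Business Credit: 2% of the $103,700 excess over $207,600 is $2,074; credit = $2,250 − $2,074 = $176.
First-Time Homebuyer Credit: $311,300 is below the $311,700 cutoff, so the full $675 applies.
Total: $176 + $675 = $851.

$851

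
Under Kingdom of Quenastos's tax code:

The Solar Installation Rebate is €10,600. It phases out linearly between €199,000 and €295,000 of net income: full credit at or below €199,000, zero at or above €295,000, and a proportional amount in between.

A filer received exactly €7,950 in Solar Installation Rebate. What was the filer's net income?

€223,000

€7,950 is 7,950/10,600 of the full €10,600, so 2,650/10,600 of the €96,000 range has been used: income = €199,000 + €96,000 × 2,650/10,600 = €223,000.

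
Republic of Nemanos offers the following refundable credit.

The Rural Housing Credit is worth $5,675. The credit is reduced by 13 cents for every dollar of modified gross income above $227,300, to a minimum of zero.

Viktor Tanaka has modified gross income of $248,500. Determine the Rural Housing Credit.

$2,919

Rural Housing Credit: 13% of the $21,200 excess over $227,300 is $2,756; credit = $5,675 − $2,756 = $2,919.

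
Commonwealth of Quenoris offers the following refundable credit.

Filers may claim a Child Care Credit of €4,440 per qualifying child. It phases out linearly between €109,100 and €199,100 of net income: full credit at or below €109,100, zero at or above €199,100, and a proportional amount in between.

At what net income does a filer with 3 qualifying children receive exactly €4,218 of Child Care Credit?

€170,600

Full credit = 3 × €4,440 = €13,320.
€4,218 is 4,218/13,320 of the full €13,320, so 9,102/13,320 of the €90,000 range has been used: income = €109,100 + €90,000 × 9,102/13,320 = €170,600.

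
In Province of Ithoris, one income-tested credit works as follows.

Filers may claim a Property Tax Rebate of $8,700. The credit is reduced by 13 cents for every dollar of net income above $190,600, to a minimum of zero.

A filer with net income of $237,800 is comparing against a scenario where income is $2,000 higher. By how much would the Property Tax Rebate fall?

At $237,800 — 13% of the $47,200 excess over $190,600 is $6,136; credit = $8,700 − $6,136 = $2,564.
At $239,800 — 13% of the $49,200 excess over $190,600 is $6,396; credit = $8,700 − $6,396 = $2,304.
Lost: $2,564 − $2,304 = $260.

$260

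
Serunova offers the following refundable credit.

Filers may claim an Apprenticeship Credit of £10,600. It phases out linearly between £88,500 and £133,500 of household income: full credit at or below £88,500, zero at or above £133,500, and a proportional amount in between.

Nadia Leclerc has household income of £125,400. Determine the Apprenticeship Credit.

£1,908

Apprenticeship Credit: £125,400 is £36,900 into a £45,000 phase-out range, leaving 8,100/45,000 of the credit: £10,600 × 8,100/45,000 = £1,908.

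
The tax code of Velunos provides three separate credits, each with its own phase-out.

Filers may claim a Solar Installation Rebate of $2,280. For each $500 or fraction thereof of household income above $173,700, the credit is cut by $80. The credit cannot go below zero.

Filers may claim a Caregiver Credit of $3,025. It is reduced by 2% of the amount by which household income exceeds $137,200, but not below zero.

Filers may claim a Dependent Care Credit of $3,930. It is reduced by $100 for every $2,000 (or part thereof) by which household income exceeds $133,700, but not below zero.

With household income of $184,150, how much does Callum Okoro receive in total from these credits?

$4,016

Solar Installation Rebate: income exceeds $173,700 by $10,450, which is 21 full-or-partial $500 increments; reduction = 21 × $80 = $1,680, leaving $600.
Caregiver Credit: 2% of the $46,950 excess over $137,200 is $939; credit = $3,025 − $939 = $2,086.
Dependent Care Credit: income exceeds $133,700 by $50,450, which is 26 full-or-partial $2,000 increments; reduction = 26 × $100 = $2,600, leaving $1,330.
Total: $600 + $2,086 + $1,330 = $4,016.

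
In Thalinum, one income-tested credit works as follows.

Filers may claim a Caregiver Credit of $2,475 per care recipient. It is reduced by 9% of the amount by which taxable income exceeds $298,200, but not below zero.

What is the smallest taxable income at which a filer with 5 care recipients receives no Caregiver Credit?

Full credit = 5 × $2,475 = $12,375.
The credit falls by 9% of each dollar above $298,200, so it reaches zero when the excess is $12,375 / 9% = $137,500: income = $298,200 + $137,500 = $435,700.

$435,700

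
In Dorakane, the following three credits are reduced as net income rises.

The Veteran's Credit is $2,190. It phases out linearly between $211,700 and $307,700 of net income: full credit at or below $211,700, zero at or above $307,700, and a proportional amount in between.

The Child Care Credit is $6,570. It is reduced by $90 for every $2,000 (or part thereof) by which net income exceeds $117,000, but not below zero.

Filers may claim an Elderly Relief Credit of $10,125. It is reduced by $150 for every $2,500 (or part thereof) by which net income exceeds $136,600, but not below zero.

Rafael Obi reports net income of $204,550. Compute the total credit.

$10,725

Veteran's Credit: $204,550 is at or below the $211,700 threshold, so the full $2,190 applies.
Child Care Credit: income exceeds $117,000 by $87,550, which is 44 full-or-partial $2,000 increments; reduction = 44 × $90 = $3,960, leaving $2,610.
Elderly Relief Credit: income exceeds $136,600 by $67,950, which is 28 full-or-partial $2,500 increments; reduction = 28 × $150 = $4,200, leaving $5,925.
Total: $2,190 + $2,610 + $5,925 = $10,725.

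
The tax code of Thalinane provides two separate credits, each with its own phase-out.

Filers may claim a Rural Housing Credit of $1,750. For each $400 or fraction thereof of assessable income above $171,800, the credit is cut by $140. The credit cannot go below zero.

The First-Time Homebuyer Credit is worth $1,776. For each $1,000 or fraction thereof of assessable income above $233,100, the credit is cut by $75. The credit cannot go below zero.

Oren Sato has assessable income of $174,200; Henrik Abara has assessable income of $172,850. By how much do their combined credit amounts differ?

Oren ($174,200): Rural Housing Credit: income exceeds $171,800 by $2,400, which is 6 full-or-partial $400 increments; reduction = 6 × $140 = $840, leaving $910. First-Time Homebuyer Credit: $174,200 is at or below the $233,100 threshold, so the full $1,776 applies. total $910 + $1,776 = $2,686
Henrik ($172,850): Rural Housing Credit: income exceeds $171,800 by $1,050, which is 3 full-or-partial $400 increments; reduction = 3 × $140 = $420, leaving $1,330. First-Time Homebuyer Credit: $172,850 is at or below the $233,100 threshold, so the full $1,776 applies. total $1,330 + $1,776 = $3,106
Difference: |$2,686 − $3,106| = $420.

$420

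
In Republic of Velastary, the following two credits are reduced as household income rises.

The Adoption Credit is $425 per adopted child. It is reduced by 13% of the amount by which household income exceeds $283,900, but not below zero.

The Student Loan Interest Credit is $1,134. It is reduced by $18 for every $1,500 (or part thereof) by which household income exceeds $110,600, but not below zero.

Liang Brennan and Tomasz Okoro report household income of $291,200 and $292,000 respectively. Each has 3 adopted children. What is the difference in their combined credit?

$104

Liang ($291,200): Adoption Credit: base = 3 × $425 = $1,275. 13% of the $7,300 excess over $283,900 is $949; credit = $1,275 − $949 = $326. Student Loan Interest Credit: income exceeds $110,600 by $180,600 → 121 increments × $18 = $2,178 ≥ base, so the credit is $0. total $326 + $0 = $326
Tomasz ($292,000): Adoption Credit: base = 3 × $425 = $1,275. 13% of the $8,100 excess over $283,900 is $1,053; credit = $1,275 − $1,053 = $222. Student Loan Interest Credit: income exceeds $110,600 by $181,400 → 121 increments × $18 = $2,178 ≥ base, so the credit is $0. total $222 + $0 = $222
Difference: |$326 − $222| = $104.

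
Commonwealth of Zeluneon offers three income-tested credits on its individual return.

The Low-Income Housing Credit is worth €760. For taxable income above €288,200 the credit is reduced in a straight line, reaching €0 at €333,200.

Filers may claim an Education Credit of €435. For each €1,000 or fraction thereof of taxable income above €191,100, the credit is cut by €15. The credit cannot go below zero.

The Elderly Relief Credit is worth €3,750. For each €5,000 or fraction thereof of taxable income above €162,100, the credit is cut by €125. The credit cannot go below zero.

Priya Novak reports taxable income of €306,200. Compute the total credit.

Low-Income Housing Credit: €306,200 is €18,000 into a €45,000 phase-out range, leaving 27,000/45,000 of the credit: €760 × 27,000/45,000 = €456.
Education Credit: income exceeds €191,100 by €115,100 → 116 increments × €15 = €1,740 ≥ base, so the credit is €0.
Elderly Relief Credit: income exceeds €162,100 by €144,100, which is 29 full-or-partial €5,000 increments; reduction = 29 × €125 = €3,625, leaving €125.
Total: €456 + €0 + €125 = €581.

€581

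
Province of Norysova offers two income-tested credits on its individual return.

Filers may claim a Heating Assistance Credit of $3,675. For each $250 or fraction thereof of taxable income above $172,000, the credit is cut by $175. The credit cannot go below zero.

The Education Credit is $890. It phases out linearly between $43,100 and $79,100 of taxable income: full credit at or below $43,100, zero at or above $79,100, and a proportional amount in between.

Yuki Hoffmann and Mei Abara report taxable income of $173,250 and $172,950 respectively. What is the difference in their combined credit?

Yuki ($173,250): Heating Assistance Credit: income exceeds $172,000 by $1,250, which is 5 full-or-partial $250 increments; reduction = 5 × $175 = $875, leaving $2,800. Education Credit: $173,250 is at or above $79,100, so the credit is $0. total $2,800 + $0 = $2,800
Mei ($172,950): Heating Assistance Credit: income exceeds $172,000 by $950, which is 4 full-or-partial $250 increments; reduction = 4 × $175 = $700, leaving $2,975. Education Credit: $172,950 is at or above $79,100, so the credit is $0. total $2,975 + $0 = $2,975
Difference: |$2,800 − $2,975| = $175.

$175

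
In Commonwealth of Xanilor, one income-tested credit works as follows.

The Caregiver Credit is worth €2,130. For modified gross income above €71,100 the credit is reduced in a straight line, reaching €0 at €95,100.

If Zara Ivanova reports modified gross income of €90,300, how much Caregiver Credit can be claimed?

€426

Caregiver Credit: €90,300 is €19,200 into a €24,000 phase-out range, leaving 4,800/24,000 of the credit: €2,130 × 4,800/24,000 = €426.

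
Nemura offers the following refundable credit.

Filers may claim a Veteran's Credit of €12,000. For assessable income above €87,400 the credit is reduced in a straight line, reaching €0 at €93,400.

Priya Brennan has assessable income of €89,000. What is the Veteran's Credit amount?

Veteran's Credit: €89,000 is €1,600 into a €6,000 phase-out range, leaving 4,400/6,000 of the credit: €12,000 × 4,400/6,000 = €8,800.

€8,800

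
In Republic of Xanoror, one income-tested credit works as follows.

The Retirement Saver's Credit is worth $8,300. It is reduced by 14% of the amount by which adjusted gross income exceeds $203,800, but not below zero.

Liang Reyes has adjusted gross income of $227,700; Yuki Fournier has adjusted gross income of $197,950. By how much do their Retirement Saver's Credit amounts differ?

$3,346

Liang ($227,700): Retirement Saver's Credit: 14% of the $23,900 excess over $203,800 is $3,346; credit = $8,300 − $3,346 = $4,954.
Yuki ($197,950): Retirement Saver's Credit: $197,950 is at or below the $203,800 threshold, so the full $8,300 applies.
Difference: |$4,954 − $8,300| = $3,346.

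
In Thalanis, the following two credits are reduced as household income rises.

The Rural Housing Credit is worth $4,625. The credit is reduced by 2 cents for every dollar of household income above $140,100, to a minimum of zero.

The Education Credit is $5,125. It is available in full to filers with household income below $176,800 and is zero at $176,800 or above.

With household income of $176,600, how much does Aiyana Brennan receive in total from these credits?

Rural Housing Credit: 2% of the $36,500 excess over $140,100 is $730; credit = $4,625 − $730 = $3,895.
Education Credit: $176,600 is below the $176,800 cutoff, so the full $5,125 applies.
Total: $3,895 + $5,125 = $9,020.

$9,020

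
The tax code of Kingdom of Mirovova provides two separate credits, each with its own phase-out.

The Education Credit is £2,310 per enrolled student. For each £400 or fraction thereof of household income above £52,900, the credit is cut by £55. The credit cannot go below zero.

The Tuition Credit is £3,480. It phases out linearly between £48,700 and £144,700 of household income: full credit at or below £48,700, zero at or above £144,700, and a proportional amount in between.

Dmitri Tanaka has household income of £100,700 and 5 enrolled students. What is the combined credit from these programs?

£6,545

Education Credit: base = 5 × £2,310 = £11,550. income exceeds £52,900 by £47,800, which is 120 full-or-partial £400 increments; reduction = 120 × £55 = £6,600, leaving £4,950.
Tuition Credit: £100,700 is £52,000 into a £96,000 phase-out range, leaving 44,000/96,000 of the credit: £3,480 × 44,000/96,000 = £1,595.
Total: £4,950 + £1,595 = £6,545.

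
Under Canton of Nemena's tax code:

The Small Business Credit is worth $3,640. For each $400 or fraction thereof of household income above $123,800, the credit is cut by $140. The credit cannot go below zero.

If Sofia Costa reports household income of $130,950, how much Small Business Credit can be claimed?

Small Business Credit: income exceeds $123,800 by $7,150, which is 18 full-or-partial $400 increments; reduction = 18 × $140 = $2,520, leaving $1,120.

$1,120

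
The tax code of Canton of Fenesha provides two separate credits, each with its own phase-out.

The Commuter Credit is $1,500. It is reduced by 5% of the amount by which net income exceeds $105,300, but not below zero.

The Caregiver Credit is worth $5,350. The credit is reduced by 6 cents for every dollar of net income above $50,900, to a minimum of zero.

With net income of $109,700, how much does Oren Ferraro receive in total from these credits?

$3,102

Commuter Credit: 5% of the $4,400 excess over $105,300 is $220; credit = $1,500 − $220 = $1,280.
Caregiver Credit: 6% of the $58,800 excess over $50,900 is $3,528; credit = $5,350 − $3,528 = $1,822.
Total: $1,280 + $1,822 = $3,102.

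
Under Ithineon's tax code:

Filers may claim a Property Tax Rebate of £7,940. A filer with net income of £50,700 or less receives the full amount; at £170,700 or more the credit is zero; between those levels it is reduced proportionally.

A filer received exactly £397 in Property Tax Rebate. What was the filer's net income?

£164,700

£397 is 397/7,940 of the full £7,940, so 7,543/7,940 of the £120,000 range has been used: income = £50,700 + £120,000 × 7,543/7,940 = £164,700.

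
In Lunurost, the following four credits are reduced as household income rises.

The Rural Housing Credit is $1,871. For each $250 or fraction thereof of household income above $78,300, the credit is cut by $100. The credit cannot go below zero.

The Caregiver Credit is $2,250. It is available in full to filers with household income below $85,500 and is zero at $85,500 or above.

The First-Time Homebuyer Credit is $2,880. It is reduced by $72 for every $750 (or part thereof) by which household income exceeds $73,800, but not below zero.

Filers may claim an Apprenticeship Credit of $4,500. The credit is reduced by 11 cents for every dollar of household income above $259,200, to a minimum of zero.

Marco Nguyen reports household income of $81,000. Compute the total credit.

Rural Housing Credit: income exceeds $78,300 by $2,700, which is 11 full-or-partial $250 increments; reduction = 11 × $100 = $1,100, leaving $771.
Caregiver Credit: $81,000 is below the $85,500 cutoff, so the full $2,250 applies.
First-Time Homebuyer Credit: income exceeds $73,800 by $7,200, which is 10 full-or-partial $750 increments; reduction = 10 × $72 = $720, leaving $2,160.
Apprenticeship Credit: $81,000 is at or below the $259,200 threshold, so the full $4,500 applies.
Total: $771 + $2,250 + $2,160 + $4,500 = $9,681.

$9,681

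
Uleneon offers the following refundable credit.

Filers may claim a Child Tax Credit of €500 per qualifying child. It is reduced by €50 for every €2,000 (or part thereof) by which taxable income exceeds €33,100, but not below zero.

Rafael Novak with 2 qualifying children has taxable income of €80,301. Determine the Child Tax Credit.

€0

Child Tax Credit: base = 2 × €500 = €1,000. income exceeds €33,100 by €47,201 → 24 increments × €50 = €1,200 ≥ base, so the credit is €0.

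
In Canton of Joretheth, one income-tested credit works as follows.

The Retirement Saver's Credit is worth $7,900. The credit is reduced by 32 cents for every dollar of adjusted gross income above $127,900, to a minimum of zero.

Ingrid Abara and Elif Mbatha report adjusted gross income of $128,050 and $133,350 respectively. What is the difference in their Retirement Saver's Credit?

$1,696

Ingrid ($128,050): Retirement Saver's Credit: 32% of the $150 excess over $127,900 is $48; credit = $7,900 − $48 = $7,852.
Elif ($133,350): Retirement Saver's Credit: 32% of the $5,450 excess over $127,900 is $1,744; credit = $7,900 − $1,744 = $6,156.
Difference: |$7,852 − $6,156| = $1,696.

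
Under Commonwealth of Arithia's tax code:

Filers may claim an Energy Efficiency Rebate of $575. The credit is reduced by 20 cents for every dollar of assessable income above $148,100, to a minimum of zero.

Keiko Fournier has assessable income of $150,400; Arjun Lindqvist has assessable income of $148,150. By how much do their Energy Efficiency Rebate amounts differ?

$450

Keiko ($150,400): Energy Efficiency Rebate: 20% of the $2,300 excess over $148,100 is $460; credit = $575 − $460 = $115.
Arjun ($148,150): Energy Efficiency Rebate: 20% of the $50 excess over $148,100 is $10; credit = $575 − $10 = $565.
Difference: |$115 − $565| = $450.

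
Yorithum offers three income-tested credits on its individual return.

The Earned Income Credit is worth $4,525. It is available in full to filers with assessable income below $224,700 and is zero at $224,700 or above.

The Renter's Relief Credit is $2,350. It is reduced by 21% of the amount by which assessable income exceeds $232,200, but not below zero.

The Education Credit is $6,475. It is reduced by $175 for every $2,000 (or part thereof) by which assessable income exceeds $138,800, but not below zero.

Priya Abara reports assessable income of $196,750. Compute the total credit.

$8,275

Earned Income Credit: $196,750 is below the $224,700 cutoff, so the full $4,525 applies.
Renter's Relief Credit: $196,750 is at or below the $232,200 threshold, so the full $2,350 applies.
Education Credit: income exceeds $138,800 by $57,950, which is 29 full-or-partial $2,000 increments; reduction = 29 × $175 = $5,075, leaving $1,400.
Total: $4,525 + $2,350 + $1,400 = $8,275.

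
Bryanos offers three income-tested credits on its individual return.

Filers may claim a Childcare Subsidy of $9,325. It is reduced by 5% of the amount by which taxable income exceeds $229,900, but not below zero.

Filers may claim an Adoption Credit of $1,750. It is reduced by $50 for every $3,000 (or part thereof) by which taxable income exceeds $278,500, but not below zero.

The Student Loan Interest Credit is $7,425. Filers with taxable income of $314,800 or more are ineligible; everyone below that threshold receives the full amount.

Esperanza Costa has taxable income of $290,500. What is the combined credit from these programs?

Childcare Subsidy: 5% of the $60,600 excess over $229,900 is $3,030; credit = $9,325 − $3,030 = $6,295.
Adoption Credit: income exceeds $278,500 by $12,000, which is 4 full-or-partial $3,000 increments; reduction = 4 × $50 = $200, leaving $1,550.
Student Loan Interest Credit: $290,500 is below the $314,800 cutoff, so the full $7,425 applies.
Total: $6,295 + $1,550 + $7,425 = $15,270.

$15,270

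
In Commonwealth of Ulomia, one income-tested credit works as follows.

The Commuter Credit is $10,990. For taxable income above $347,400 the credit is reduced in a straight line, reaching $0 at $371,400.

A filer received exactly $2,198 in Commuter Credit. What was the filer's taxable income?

$366,600

$2,198 is 2,198/10,990 of the full $10,990, so 8,792/10,990 of the $24,000 range has been used: income = $347,400 + $24,000 × 8,792/10,990 = $366,600.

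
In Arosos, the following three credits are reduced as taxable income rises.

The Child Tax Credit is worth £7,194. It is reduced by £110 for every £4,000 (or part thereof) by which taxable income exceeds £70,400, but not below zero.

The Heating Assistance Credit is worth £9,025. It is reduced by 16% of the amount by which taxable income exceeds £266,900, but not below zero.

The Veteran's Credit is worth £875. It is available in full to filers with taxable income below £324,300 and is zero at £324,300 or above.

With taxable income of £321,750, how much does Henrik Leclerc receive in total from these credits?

Child Tax Credit: income exceeds £70,400 by £251,350, which is 63 full-or-partial £4,000 increments; reduction = 63 × £110 = £6,930, leaving £264.
Heating Assistance Credit: 16% of the £54,850 excess over £266,900 is £8,776; credit = £9,025 − £8,776 = £249.
Veteran's Credit: £321,750 is below the £324,300 cutoff, so the full £875 applies.
Total: £264 + £249 + £875 = £1,388.

£1,388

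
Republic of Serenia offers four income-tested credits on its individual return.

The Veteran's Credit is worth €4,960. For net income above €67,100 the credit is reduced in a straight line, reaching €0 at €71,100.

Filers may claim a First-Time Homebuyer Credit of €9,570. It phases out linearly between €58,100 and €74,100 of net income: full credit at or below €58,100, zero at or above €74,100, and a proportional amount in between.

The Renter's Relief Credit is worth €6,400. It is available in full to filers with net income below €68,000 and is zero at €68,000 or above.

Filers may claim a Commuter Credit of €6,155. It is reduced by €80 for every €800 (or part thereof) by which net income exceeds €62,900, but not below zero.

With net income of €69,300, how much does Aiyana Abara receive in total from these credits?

Veteran's Credit: €69,300 is €2,200 into a €4,000 phase-out range, leaving 1,800/4,000 of the credit: €4,960 × 1,800/4,000 = €2,232.
First-Time Homebuyer Credit: €69,300 is €11,200 into a €16,000 phase-out range, leaving 4,800/16,000 of the credit: €9,570 × 4,800/16,000 = €2,871.
Renter's Relief Credit: €69,300 meets or exceeds the €68,000 cutoff, so the credit is €0.
Commuter Credit: income exceeds €62,900 by €6,400, which is 8 full-or-partial €800 increments; reduction = 8 × €80 = €640, leaving €5,515.
Total: €2,232 + €2,871 + €0 + €5,515 = €10,618.

€10,618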